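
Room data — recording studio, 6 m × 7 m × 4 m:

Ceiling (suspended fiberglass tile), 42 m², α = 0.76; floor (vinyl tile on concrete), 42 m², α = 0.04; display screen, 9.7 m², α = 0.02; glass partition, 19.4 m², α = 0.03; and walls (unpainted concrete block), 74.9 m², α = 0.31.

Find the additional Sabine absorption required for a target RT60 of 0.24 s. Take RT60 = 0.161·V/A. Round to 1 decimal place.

55.1 sabins

Equivalent absorption area: A₁ = 42×0.76 + 42×0.04 + 9.7×0.02 + 19.4×0.03 + 74.9×0.31 = 57.595 m².
Target A₂ = 0.161·168/0.24 = 112.700 sabins (V = 168 m³).
Shortfall: 112.700 − 57.595 = 55.1 sabins.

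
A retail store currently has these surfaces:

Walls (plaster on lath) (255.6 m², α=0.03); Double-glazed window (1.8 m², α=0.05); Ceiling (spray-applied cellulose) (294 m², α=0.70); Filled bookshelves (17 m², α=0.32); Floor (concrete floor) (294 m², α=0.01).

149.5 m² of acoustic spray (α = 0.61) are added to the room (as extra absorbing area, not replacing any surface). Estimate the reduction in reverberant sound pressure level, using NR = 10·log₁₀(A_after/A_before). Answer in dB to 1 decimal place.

1.5 dB

Equivalent absorption area: A_before = 255.6*0.03 + 1.8*0.05 + 294*0.70 + 17*0.32 + 294*0.01 = 221.938 m².
Added absorption = 149.5 × 0.61 = 91.195 sabins.
A_after = 221.938 + 91.195 = 313.133 sabins.
Reduction = 10 log₁₀(A_after/A_before) = 10 log₁₀(1.4109) = 1.5 dB.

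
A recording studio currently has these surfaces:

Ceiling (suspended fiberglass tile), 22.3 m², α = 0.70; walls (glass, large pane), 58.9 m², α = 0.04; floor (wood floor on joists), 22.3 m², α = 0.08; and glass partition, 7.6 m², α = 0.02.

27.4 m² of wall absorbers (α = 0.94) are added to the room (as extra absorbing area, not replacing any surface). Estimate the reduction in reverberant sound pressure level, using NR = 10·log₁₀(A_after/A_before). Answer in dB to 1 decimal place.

Summing Sᵢαᵢ: 15.610 + 2.356 + 1.784 + 0.152 → A_before = 19.902 sabins.
Added absorption = 27.4 × 0.94 = 25.756 sabins.
New total A_after = 45.658 sabins.
NR = 10·log₁₀(45.658/19.902) = 3.6 dB.

3.6 dB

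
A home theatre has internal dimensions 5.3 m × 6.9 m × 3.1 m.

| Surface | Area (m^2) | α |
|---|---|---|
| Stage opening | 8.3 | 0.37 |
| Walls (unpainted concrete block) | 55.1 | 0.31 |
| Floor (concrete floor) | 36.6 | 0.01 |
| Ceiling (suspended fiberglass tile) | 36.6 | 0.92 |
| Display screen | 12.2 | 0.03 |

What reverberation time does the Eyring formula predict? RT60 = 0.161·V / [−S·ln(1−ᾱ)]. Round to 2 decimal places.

S = Σ Sᵢ = 148.8 m^2.
Absorption A = 8.3·0.37 + 55.1·0.31 + 36.6·0.01 + 36.6·0.92 + 12.2·0.03 = 54.556 sabins.
ᾱ = 54.556 / 148.8 = 0.3666.
Eyring denominator: −S ln(1−ᾱ) = 67.950.
V = 5.3 × 6.9 × 3.1 = 113.367 m³.
RT60 = 0.161 × 113.367 / 67.950 = 0.27 s.

0.27 s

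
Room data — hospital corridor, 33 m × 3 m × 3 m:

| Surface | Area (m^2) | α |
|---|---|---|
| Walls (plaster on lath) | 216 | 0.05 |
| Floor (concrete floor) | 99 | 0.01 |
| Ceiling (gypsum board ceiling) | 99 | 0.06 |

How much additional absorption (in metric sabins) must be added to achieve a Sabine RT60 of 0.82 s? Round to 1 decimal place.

40.6 sabins

A₁ = Σ Sᵢαᵢ = 216×0.05 + 99×0.01 + 99×0.06 = 17.730 sabins.
For T = 0.82 s, need A₂ = 0.161·V/T = 0.161·297/0.82 = 58.313 sabins.
ΔA = A₂ − A₁ = 58.313 − 17.730 = 40.6 sabins.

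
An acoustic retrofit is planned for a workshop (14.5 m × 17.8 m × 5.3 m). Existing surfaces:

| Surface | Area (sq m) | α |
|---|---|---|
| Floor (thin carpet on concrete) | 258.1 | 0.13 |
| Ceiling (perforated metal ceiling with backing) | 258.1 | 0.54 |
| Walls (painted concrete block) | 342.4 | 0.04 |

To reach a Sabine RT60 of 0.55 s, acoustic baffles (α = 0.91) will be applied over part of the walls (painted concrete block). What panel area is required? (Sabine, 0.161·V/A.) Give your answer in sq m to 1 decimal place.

Summing Sᵢαᵢ: 33.553 + 139.374 + 13.696 → A₁ = 186.623 sabins.
V = 1367.93 m³. Target absorption A₂ = 0.161 × 1367.93 / 0.55 = 400.430 sabins.
Absorption to add: 400.430 − 186.623 = 213.807 sabins.
Net gain per sq m: Δα = 0.91 − 0.04 = 0.87.
Area = ΔA/Δα = 213.807/0.87 = 245.8 sq m.

245.8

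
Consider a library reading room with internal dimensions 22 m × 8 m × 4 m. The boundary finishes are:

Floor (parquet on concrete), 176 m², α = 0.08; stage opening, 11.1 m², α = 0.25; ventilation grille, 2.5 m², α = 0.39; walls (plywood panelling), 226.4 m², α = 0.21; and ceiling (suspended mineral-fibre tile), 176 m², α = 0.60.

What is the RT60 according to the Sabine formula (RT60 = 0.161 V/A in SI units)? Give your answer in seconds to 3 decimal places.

0.663 sec

Equivalent absorption area: A = 176×0.08 + 11.1×0.25 + 2.5×0.39 + 226.4×0.21 + 176×0.60 = 170.974 m².
Room volume: 704 m³.
RT60 = 0.161 · V / A = 0.161 × 704 / 170.974 = 0.663 s.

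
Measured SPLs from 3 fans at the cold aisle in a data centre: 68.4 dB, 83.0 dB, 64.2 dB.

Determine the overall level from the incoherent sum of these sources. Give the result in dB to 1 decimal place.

83.2 dB

Σ 10^(Lᵢ/10) = 2.091e+08.
Back to dB: 10·log₁₀ Σ = 83.2 dB.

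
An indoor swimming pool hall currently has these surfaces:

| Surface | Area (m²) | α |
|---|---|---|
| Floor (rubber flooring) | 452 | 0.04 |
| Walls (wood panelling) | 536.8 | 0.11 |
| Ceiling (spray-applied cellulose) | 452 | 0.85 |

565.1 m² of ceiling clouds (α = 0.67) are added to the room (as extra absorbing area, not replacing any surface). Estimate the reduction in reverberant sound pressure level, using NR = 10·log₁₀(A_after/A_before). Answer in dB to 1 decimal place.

2.6 dB

Summing Sᵢαᵢ: 18.080 + 59.048 + 384.200 → A_before = 461.328 sabins.
Added absorption = 565.1 × 0.67 = 378.617 sabins.
A_after = 461.328 + 378.617 = 839.945 sabins.
NR = 10·log₁₀(839.945/461.328) = 2.6 dB.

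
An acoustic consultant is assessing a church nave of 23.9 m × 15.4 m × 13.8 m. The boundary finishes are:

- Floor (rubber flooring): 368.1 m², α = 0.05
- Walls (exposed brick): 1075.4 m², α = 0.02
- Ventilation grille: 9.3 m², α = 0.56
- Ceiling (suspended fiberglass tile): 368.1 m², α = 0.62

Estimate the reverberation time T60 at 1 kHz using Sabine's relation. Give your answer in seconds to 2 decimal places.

Summing Sᵢαᵢ: 18.405 + 21.508 + 5.208 + 228.222 → A = 273.343 sabins.
Room volume: 5079.228 m³.
RT60 = 0.161 · V / A = 0.161 × 5079.228 / 273.343 = 2.99 s.

2.99 sec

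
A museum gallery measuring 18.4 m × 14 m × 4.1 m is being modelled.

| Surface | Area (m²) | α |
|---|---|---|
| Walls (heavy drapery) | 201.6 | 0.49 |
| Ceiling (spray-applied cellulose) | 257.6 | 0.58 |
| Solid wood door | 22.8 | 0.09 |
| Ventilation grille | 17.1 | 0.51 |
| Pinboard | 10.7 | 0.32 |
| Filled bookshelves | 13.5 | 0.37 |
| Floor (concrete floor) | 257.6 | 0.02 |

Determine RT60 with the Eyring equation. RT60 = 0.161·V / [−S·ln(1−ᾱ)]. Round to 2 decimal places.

0.51 seconds

S = Σ Sᵢ = 780.9 m².
Σ(Sᵢαᵢ) = 201.6·0.49 + 257.6·0.58 + 22.8·0.09 + 17.1·0.51 + 10.7·0.32 + 13.5·0.37 + 257.6·0.02 = 272.536.
Mean coefficient ᾱ = A/S = 0.3490.
−S·ln(1−ᾱ) = −780.9 × ln(1 − 0.3490) = 335.198.
V = 18.4 × 14 × 4.1 = 1056.16 m³.
RT60 = 0.161 × 1056.16 / 335.198 = 0.51 s.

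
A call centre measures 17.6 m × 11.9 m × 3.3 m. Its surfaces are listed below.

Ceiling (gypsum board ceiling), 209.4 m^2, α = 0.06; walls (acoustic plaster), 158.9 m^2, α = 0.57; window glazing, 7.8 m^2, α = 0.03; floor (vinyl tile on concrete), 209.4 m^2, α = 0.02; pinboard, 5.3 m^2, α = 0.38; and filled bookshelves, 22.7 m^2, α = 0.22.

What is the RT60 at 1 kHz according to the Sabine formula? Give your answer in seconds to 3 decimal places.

0.971 sec

Equivalent absorption area: A = 209.4·0.06 + 158.9·0.57 + 7.8·0.03 + 209.4·0.02 + 5.3·0.38 + 22.7·0.22 = 114.567 m^2.
Volume V = 17.6 × 11.9 × 3.3 = 691.152 m³.
T = 0.161 V/A = 0.161·691.152/114.567 = 0.971 s.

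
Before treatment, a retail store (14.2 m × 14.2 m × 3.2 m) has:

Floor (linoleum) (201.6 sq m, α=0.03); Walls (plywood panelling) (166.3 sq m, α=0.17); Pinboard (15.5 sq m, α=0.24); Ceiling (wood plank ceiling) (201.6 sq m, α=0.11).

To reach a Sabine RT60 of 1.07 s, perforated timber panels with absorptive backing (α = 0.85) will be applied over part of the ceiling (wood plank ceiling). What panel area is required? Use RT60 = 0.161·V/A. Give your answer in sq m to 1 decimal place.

49.8

Summing Sᵢαᵢ: 6.048 + 28.271 + 3.720 + 22.176 → A₁ = 60.215 sabins.
V = 645.248 m³. Target absorption A₂ = 0.161 × 645.248 / 1.07 = 97.089 sabins.
Absorption to add: 97.089 − 60.215 = 36.874 sabins.
Each sq m of panel replacing the ceiling (wood plank ceiling) adds (0.85 − 0.11) = 0.74 sabins.
Panel area = 36.874 / 0.74 = 49.8 sq m.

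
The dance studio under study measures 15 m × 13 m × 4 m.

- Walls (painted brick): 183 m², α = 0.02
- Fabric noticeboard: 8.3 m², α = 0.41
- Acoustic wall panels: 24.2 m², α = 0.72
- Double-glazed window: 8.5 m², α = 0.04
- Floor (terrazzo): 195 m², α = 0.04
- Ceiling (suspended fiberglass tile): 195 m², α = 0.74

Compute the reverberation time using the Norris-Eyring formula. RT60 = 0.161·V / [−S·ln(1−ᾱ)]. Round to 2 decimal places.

0.60 sec

S = Σ Sᵢ = 614.0 m².
Σ(Sᵢαᵢ) = 183×0.02 + 8.3×0.41 + 24.2×0.72 + 8.5×0.04 + 195×0.04 + 195×0.74 = 176.927.
Mean coefficient ᾱ = A/S = 0.2882.
−S·ln(1−ᾱ) = −614.0 × ln(1 − 0.2882) = 208.734.
V = 15 × 13 × 4 = 780 m³.
T = 0.161·V/[−S·ln(1−ᾱ)] = 0.161·780/208.734 = 0.60 s.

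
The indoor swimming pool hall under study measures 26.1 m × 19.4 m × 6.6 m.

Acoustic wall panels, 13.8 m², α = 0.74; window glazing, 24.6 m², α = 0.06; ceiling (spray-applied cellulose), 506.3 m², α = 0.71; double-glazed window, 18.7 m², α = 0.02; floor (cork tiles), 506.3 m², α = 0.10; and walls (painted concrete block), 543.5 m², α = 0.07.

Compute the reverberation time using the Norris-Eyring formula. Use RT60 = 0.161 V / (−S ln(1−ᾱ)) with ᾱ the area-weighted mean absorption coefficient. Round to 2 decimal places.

Total surface area S = 13.8 + 24.6 + 506.3 + 18.7 + 506.3 + 543.5 = 1613.2 m².
Absorption A = 13.8×0.74 + 24.6×0.06 + 506.3×0.71 + 18.7×0.02 + 506.3×0.10 + 543.5×0.07 = 460.210 sabins.
Mean coefficient ᾱ = A/S = 0.2853.
Eyring denominator: −S ln(1−ᾱ) = 541.862.
V = 26.1 × 19.4 × 6.6 = 3341.844 m³.
T = 0.161·V/[−S·ln(1−ᾱ)] = 0.161·3341.844/541.862 = 0.99 s.

0.99 sec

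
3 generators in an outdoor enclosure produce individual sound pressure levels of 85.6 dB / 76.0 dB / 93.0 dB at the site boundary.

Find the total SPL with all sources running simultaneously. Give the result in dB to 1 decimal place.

93.8 dB

Sum in the linear (power) domain: Σ 10^(Lᵢ/10) = 10^(85.6/10) + 10^(76.0/10) + 10^(93.0/10) = 2.398e+09.
Back to dB: 10·log₁₀ Σ = 93.8 dB.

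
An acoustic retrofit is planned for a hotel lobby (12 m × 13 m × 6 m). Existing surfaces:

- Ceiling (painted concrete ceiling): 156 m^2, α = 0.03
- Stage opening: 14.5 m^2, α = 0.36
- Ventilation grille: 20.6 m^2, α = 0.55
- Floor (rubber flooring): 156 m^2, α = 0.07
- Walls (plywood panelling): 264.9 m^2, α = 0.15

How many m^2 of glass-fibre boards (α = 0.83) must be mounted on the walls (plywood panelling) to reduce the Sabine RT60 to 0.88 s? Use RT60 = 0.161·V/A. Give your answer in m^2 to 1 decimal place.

146.1

A₁ = Σ Sᵢαᵢ = 156*0.03 + 14.5*0.36 + 20.6*0.55 + 156*0.07 + 264.9*0.15 = 71.885 sabins.
Required A₂ = 0.161·936/0.88 = 171.245 sabins.
ΔA needed = 171.245 − 71.885 = 99.360 sabins.
Each m^2 of panel replacing the walls (plywood panelling) adds (0.83 − 0.15) = 0.68 sabins.
Area = ΔA/Δα = 99.360/0.68 = 146.1 m^2.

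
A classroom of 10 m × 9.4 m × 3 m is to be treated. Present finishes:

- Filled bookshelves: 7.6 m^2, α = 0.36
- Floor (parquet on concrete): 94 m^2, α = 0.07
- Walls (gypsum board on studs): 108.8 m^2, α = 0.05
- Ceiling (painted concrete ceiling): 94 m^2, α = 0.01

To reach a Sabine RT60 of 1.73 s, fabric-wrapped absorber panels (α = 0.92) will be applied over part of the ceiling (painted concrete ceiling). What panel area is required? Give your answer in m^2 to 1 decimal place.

11.6

Total absorption A₁ = 7.6*0.36 + 94*0.07 + 108.8*0.05 + 94*0.01
  = 2.736 + 6.580 + 5.440 + 0.940 = 15.696 m^2 sabins.
V = 282 m³. Target absorption A₂ = 0.161 × 282 / 1.73 = 26.244 sabins.
ΔA needed = 26.244 − 15.696 = 10.548 sabins.
Each m^2 of panel replacing the ceiling (painted concrete ceiling) adds (0.92 − 0.01) = 0.91 sabins.
Area = ΔA/Δα = 10.548/0.91 = 11.6 m^2.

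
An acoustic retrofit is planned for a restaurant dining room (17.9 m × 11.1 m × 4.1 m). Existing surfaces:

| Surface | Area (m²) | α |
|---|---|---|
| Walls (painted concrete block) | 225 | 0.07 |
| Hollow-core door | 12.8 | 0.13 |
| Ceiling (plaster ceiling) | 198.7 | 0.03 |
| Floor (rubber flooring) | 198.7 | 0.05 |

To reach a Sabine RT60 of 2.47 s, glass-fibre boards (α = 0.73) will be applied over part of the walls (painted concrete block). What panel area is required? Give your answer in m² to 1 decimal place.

30.0

A₁ = Σ Sᵢαᵢ = 225*0.07 + 12.8*0.13 + 198.7*0.03 + 198.7*0.05 = 33.310 sabins.
V = 814.629 m³. Target absorption A₂ = 0.161 × 814.629 / 2.47 = 53.099 sabins.
ΔA needed = 53.099 − 33.310 = 19.789 sabins.
Each m² of panel replacing the walls (painted concrete block) adds (0.73 − 0.07) = 0.66 sabins.
Panel area = 19.789 / 0.66 = 30.0 m².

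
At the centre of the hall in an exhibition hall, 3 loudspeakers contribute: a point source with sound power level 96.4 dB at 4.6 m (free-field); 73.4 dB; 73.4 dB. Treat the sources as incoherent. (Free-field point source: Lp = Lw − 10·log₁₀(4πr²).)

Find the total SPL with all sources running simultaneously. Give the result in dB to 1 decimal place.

Source at 4.6 m: Lp = 96.4 − 10·log₁₀(4π·4.6²) = 96.4 − 10·log₁₀(265.904) = 72.2 dB.
Converting to relative power and adding: 10^(72.2/10) + 10^(73.4/10) + 10^(73.4/10) = 6.035e+07.
Combined level = 10 log₁₀(6.035e+07) = 77.8 dB.

77.8 dB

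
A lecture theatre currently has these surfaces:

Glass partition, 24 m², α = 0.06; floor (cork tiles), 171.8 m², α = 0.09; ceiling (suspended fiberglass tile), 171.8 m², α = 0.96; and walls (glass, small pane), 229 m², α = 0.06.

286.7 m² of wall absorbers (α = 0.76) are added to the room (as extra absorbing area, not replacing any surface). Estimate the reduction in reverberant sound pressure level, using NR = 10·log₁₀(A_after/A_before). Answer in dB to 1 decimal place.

Equivalent absorption area: A_before = 24·0.06 + 171.8·0.09 + 171.8·0.96 + 229·0.06 = 195.570 m².
Added absorption = 286.7 × 0.76 = 217.892 sabins.
A_after = 195.570 + 217.892 = 413.462 sabins.
Reduction = 10 log₁₀(A_after/A_before) = 10 log₁₀(2.1141) = 3.3 dB.

3.3 dB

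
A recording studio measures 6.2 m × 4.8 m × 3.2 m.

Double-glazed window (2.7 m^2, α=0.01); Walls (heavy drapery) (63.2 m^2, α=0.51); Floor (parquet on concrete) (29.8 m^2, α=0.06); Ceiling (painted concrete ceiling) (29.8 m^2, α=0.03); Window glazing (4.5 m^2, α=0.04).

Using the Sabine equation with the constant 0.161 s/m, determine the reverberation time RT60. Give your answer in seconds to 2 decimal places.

0.44 sec

Equivalent absorption area: A = 2.7·0.01 + 63.2·0.51 + 29.8·0.06 + 29.8·0.03 + 4.5·0.04 = 35.121 m^2.
V = 6.2·4.8·3.2 = 95.232 m³.
Sabine: RT60 = 0.161 × 95.232 / 35.121 = 0.44 s.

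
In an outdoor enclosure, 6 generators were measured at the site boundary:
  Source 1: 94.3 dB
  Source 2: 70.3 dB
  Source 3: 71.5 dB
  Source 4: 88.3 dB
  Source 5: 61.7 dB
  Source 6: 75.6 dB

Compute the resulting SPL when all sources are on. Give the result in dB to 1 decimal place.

Sum in the linear (power) domain: Σ 10^(Lᵢ/10) = 10^(94.3/10) + 10^(70.3/10) + 10^(71.5/10) + 10^(88.3/10) + 10^(61.7/10) + 10^(75.6/10) = 3.43e+09.
Combined level = 10 log₁₀(3.43e+09) = 95.4 dB.

95.4 dB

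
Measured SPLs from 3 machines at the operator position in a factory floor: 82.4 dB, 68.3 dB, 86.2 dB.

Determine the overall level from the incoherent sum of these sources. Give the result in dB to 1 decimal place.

Converting to relative power and adding: 10^(82.4/10) + 10^(68.3/10) + 10^(86.2/10) = 5.974e+08.
Back to dB: 10·log₁₀ Σ = 87.8 dB.

87.8 dB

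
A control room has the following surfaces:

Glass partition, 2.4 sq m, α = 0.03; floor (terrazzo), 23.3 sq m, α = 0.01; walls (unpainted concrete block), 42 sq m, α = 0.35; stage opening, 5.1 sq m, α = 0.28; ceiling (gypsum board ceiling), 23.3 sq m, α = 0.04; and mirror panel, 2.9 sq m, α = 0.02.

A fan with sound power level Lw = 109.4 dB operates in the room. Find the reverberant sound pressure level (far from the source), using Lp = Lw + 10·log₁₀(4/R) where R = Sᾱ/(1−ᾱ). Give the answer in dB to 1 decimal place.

102.2 dB

Σ(Sᵢαᵢ) = 2.4·0.03 + 23.3·0.01 + 42·0.35 + 5.1·0.28 + 23.3·0.04 + 2.9·0.02 = 17.423; total area S = 99.0 sq m.
ᾱ = 17.423/99.0 = 0.1760; R = Sᾱ/(1−ᾱ) = 17.423/(1−0.1760) = 21.144 sq m.
Lp = Lw + 10 log₁₀(4/R) = 109.4 -7.23 = 102.2 dB.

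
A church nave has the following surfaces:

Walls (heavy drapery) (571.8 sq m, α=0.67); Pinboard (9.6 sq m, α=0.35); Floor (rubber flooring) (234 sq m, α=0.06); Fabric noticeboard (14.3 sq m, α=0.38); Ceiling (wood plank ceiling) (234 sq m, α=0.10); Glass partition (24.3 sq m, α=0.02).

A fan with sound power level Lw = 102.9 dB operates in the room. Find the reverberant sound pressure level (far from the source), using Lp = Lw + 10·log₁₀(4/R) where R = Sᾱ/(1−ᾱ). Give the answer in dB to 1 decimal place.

80.4 dB

A = 429.826 sabins; S = 1088.0 sq m.
ᾱ = 429.826/1088.0 = 0.3951; R = Sᾱ/(1−ᾱ) = 429.826/(1−0.3951) = 710.574 sq m.
Lp = Lw + 10 log₁₀(4/R) = 102.9 -22.50 = 80.4 dB.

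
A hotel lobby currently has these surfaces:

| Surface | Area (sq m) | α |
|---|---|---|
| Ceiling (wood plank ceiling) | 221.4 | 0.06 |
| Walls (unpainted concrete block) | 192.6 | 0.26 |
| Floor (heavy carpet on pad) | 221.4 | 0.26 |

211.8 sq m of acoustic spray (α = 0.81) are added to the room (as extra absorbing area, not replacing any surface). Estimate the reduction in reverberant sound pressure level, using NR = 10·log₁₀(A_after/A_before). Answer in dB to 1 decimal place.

Summing Sᵢαᵢ: 13.284 + 50.076 + 57.564 → A_before = 120.924 sabins.
Added absorption = 211.8 × 0.81 = 171.558 sabins.
New total A_after = 292.482 sabins.
Reduction = 10 log₁₀(A_after/A_before) = 10 log₁₀(2.4187) = 3.8 dB.

3.8 dB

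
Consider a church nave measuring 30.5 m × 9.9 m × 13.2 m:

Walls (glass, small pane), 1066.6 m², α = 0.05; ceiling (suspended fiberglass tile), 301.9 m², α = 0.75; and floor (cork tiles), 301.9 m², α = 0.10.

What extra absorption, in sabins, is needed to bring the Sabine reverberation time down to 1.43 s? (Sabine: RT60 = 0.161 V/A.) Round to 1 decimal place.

138.8 sabins

Total absorption A₁ = 1066.6*0.05 + 301.9*0.75 + 301.9*0.10
  = 53.330 + 226.425 + 30.190 = 309.945 m² sabins.
V = 3985.74 m³. Required absorption A₂ = 0.161 × 3985.74 / 1.43 = 448.744 sabins.
Shortfall: 448.744 − 309.945 = 138.8 sabins.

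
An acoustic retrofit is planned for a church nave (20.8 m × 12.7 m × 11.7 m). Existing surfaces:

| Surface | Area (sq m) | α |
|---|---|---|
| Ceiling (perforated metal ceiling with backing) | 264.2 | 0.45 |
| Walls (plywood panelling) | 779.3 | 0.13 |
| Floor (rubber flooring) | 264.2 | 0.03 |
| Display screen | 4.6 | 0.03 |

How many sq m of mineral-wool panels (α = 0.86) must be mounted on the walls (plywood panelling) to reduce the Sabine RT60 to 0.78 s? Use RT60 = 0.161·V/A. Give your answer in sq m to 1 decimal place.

561.2

Equivalent absorption area: A₁ = 264.2*0.45 + 779.3*0.13 + 264.2*0.03 + 4.6*0.03 = 228.263 sq m.
V = 3090.672 m³. Target absorption A₂ = 0.161 × 3090.672 / 0.78 = 637.946 sabins.
Absorption to add: 637.946 − 228.263 = 409.683 sabins.
Each sq m of panel replacing the walls (plywood panelling) adds (0.86 − 0.13) = 0.73 sabins.
Panel area = 409.683 / 0.73 = 561.2 sq m.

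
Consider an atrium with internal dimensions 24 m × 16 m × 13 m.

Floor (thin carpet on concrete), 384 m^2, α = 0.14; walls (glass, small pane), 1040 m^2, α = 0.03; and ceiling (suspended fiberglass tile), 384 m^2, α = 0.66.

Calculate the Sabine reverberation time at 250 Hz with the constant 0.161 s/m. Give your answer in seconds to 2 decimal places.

Summing Sᵢαᵢ: 53.760 + 31.200 + 253.440 → A = 338.400 sabins.
Volume V = 24 × 16 × 13 = 4992 m³.
Sabine: RT60 = 0.161 × 4992 / 338.400 = 2.38 s.

2.38 s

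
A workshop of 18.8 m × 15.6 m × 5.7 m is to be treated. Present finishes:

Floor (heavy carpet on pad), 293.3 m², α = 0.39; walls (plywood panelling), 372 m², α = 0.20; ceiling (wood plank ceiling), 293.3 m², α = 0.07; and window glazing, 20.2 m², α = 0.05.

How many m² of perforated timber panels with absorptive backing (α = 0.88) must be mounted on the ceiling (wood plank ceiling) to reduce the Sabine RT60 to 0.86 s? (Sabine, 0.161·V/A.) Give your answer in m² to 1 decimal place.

Equivalent absorption area: A₁ = 293.3·0.39 + 372·0.20 + 293.3·0.07 + 20.2·0.05 = 210.328 m².
V = 1671.696 m³. Target absorption A₂ = 0.161 × 1671.696 / 0.86 = 312.957 sabins.
Absorption to add: 312.957 − 210.328 = 102.629 sabins.
Net gain per m²: Δα = 0.88 − 0.07 = 0.81.
Panel area = 102.629 / 0.81 = 126.7 m².

126.7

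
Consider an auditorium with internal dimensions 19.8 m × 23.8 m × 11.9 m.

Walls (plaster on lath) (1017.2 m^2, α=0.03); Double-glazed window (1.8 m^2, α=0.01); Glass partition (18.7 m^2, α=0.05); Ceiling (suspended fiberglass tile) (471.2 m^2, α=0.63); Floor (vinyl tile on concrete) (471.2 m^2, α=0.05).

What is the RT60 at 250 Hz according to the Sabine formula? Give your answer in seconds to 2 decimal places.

Equivalent absorption area: A = 1017.2·0.03 + 1.8·0.01 + 18.7·0.05 + 471.2·0.63 + 471.2·0.05 = 351.885 m^2.
V = 19.8·23.8·11.9 = 5607.756 m³.
RT60 = 0.161 · V / A = 0.161 × 5607.756 / 351.885 = 2.57 s.

2.57 s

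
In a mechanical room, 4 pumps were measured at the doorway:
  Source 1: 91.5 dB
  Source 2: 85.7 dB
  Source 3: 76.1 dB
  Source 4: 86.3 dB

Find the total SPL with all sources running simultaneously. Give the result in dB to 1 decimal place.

Converting to relative power and adding: 10^(91.5/10) + 10^(85.7/10) + 10^(76.1/10) + 10^(86.3/10) = 2.251e+09.
Combined level = 10 log₁₀(2.251e+09) = 93.5 dB.

93.5 dB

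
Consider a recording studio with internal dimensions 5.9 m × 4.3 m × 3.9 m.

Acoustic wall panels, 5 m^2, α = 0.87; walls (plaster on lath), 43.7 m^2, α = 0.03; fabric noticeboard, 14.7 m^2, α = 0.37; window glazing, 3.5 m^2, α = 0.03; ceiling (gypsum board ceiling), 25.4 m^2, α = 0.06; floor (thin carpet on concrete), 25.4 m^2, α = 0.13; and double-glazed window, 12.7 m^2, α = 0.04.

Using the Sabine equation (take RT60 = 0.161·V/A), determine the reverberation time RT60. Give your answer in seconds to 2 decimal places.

0.96 seconds

A = Σ Sᵢαᵢ = 5*0.87 + 43.7*0.03 + 14.7*0.37 + 3.5*0.03 + 25.4*0.06 + 25.4*0.13 + 12.7*0.04 = 16.539 sabins.
V = 5.9·4.3·3.9 = 98.943 m³.
Sabine: RT60 = 0.161 × 98.943 / 16.539 = 0.96 s.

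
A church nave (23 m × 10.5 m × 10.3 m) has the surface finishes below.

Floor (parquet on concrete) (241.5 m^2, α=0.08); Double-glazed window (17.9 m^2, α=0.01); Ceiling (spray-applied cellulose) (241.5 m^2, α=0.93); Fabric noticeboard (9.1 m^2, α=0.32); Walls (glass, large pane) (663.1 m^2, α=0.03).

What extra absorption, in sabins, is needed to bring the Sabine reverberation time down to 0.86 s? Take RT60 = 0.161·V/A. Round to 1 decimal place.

Summing Sᵢαᵢ: 19.320 + 0.179 + 224.595 + 2.912 + 19.893 → A₁ = 266.899 sabins.
For T = 0.86 s, need A₂ = 0.161·V/T = 0.161·2487.45/0.86 = 465.674 sabins.
Shortfall: 465.674 − 266.899 = 198.8 sabins.

198.8 sabins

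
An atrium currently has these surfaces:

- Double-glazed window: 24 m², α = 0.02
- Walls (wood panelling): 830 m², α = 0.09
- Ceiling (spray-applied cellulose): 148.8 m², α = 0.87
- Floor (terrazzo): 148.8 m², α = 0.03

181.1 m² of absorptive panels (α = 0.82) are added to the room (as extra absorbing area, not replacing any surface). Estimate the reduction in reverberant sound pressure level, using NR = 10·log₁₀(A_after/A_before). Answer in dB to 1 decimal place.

2.3 dB

Summing Sᵢαᵢ: 0.480 + 74.700 + 129.456 + 4.464 → A_before = 209.100 sabins.
Treatment contributes 181.1·0.82 = 148.502 sabins.
A_after = 209.100 + 148.502 = 357.602 sabins.
NR = 10·log₁₀(357.602/209.100) = 2.3 dB.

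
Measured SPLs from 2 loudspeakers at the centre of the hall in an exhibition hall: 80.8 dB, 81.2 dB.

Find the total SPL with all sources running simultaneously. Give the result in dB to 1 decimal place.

84.0 dB

Converting to relative power and adding: 10^(80.8/10) + 10^(81.2/10) = 2.521e+08.
Combined level = 10 log₁₀(2.521e+08) = 84.0 dB.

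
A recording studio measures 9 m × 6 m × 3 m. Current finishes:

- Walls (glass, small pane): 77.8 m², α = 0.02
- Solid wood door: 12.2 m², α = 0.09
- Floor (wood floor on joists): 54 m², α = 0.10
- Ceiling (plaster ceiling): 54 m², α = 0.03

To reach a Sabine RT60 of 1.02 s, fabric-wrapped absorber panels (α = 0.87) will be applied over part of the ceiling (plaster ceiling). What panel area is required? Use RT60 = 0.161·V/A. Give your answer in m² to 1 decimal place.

A₁ = Σ Sᵢαᵢ = 77.8·0.02 + 12.2·0.09 + 54·0.10 + 54·0.03 = 9.674 sabins.
V = 162 m³. Target absorption A₂ = 0.161 × 162 / 1.02 = 25.571 sabins.
ΔA needed = 25.571 − 9.674 = 15.897 sabins.
Each m² of panel replacing the ceiling (plaster ceiling) adds (0.87 − 0.03) = 0.84 sabins.
Panel area = 15.897 / 0.84 = 18.9 m².

18.9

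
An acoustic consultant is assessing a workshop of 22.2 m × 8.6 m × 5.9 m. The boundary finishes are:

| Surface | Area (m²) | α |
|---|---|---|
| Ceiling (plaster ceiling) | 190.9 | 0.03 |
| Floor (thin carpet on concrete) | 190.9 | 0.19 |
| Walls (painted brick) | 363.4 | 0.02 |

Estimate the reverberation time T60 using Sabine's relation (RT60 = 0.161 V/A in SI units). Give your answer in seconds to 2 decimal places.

Total absorption A = 190.9×0.03 + 190.9×0.19 + 363.4×0.02
  = 5.727 + 36.271 + 7.268 = 49.266 m² sabins.
Volume V = 22.2 × 8.6 × 5.9 = 1126.428 m³.
T = 0.161 V/A = 0.161·1126.428/49.266 = 3.68 s.

3.68 s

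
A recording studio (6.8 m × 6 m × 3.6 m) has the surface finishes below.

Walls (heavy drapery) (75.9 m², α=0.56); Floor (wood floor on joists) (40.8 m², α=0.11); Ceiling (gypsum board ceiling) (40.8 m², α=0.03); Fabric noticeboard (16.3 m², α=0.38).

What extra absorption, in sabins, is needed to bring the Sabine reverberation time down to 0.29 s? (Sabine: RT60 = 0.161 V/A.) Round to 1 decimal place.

Equivalent absorption area: A₁ = 75.9·0.56 + 40.8·0.11 + 40.8·0.03 + 16.3·0.38 = 54.410 m².
Target A₂ = 0.161·146.88/0.29 = 81.544 sabins (V = 146.88 m³).
Shortfall: 81.544 − 54.410 = 27.1 sabins.

27.1 sabins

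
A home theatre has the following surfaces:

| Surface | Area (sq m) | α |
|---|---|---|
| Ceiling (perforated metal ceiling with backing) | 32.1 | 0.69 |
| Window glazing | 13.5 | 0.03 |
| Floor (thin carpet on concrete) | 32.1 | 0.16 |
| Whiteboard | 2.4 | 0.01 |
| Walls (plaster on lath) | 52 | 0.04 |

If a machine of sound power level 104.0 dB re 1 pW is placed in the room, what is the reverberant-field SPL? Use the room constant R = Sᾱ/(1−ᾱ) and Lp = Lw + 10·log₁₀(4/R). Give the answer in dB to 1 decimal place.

94.2 dB

A = 29.794 sabins; S = 132.1 sq m.
ᾱ = 0.2255, so room constant R = A/(1−ᾱ) = 38.469 sq m.
Lp = Lw + 10 log₁₀(4/R) = 104.0 -9.83 = 94.2 dB.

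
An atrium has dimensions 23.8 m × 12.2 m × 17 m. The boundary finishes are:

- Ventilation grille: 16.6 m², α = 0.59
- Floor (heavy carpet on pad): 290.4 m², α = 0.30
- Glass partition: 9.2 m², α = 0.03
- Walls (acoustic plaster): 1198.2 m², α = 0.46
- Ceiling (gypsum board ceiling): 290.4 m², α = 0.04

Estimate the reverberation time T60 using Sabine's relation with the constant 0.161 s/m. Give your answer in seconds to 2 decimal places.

1.20 seconds

Equivalent absorption area: A = 16.6*0.59 + 290.4*0.30 + 9.2*0.03 + 1198.2*0.46 + 290.4*0.04 = 659.978 m².
Room volume: 4936.12 m³.
T = 0.161 V/A = 0.161·4936.12/659.978 = 1.20 s.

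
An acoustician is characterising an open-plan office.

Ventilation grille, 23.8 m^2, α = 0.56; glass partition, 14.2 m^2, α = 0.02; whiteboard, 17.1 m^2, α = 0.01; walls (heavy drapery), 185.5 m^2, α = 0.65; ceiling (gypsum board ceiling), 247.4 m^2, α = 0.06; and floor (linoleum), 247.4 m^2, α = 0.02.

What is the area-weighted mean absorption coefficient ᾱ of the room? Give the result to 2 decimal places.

0.21

Total surface area S = 735.4 m^2.
Weighted sum Σ Sα = 154.150.
ᾱ = 154.150 / 735.4 = 0.21.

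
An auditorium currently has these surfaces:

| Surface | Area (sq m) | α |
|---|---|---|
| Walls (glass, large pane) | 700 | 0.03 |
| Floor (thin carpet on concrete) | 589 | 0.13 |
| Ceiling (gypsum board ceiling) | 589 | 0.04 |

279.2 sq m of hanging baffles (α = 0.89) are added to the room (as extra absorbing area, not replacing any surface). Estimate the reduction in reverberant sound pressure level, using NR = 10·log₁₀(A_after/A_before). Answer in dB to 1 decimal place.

4.8 dB

Total absorption A_before = 700×0.03 + 589×0.13 + 589×0.04
  = 21.000 + 76.570 + 23.560 = 121.130 sq m sabins.
Treatment contributes 279.2·0.89 = 248.488 sabins.
A_after = 121.130 + 248.488 = 369.618 sabins.
NR = 10·log₁₀(369.618/121.130) = 4.8 dB.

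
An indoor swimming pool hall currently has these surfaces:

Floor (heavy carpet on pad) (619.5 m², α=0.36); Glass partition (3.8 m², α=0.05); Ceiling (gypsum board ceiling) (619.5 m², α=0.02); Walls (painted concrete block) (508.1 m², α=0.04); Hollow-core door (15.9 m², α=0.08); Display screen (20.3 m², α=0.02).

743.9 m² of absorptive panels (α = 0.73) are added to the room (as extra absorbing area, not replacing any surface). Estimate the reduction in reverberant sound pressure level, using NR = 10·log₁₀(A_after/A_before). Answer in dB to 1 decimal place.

Total absorption A_before = 619.5·0.36 + 3.8·0.05 + 619.5·0.02 + 508.1·0.04 + 15.9·0.08 + 20.3·0.02
  = 223.020 + 0.190 + 12.390 + 20.324 + 1.272 + 0.406 = 257.602 m² sabins.
Treatment contributes 743.9·0.73 = 543.047 sabins.
A_after = 257.602 + 543.047 = 800.649 sabins.
NR = 10·log₁₀(800.649/257.602) = 4.9 dB.

4.9 dB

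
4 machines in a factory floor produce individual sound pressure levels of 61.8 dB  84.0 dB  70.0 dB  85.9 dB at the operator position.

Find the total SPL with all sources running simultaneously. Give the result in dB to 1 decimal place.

Sum in the linear (power) domain: Σ 10^(Lᵢ/10) = 10^(61.8/10) + 10^(84.0/10) + 10^(70.0/10) + 10^(85.9/10) = 6.517e+08.
Combined level = 10 log₁₀(6.517e+08) = 88.1 dB.

88.1 dB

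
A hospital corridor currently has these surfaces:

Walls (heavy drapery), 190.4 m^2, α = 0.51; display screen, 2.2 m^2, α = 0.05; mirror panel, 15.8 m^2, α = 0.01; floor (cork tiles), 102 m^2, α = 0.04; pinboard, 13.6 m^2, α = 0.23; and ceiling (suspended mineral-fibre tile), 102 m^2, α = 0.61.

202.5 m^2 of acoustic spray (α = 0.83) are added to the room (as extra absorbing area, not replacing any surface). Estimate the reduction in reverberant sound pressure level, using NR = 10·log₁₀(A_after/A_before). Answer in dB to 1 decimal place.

Equivalent absorption area: A_before = 190.4×0.51 + 2.2×0.05 + 15.8×0.01 + 102×0.04 + 13.6×0.23 + 102×0.61 = 166.800 m^2.
Treatment contributes 202.5·0.83 = 168.075 sabins.
A_after = 166.800 + 168.075 = 334.875 sabins.
NR = 10·log₁₀(334.875/166.800) = 3.0 dB.

3.0 dB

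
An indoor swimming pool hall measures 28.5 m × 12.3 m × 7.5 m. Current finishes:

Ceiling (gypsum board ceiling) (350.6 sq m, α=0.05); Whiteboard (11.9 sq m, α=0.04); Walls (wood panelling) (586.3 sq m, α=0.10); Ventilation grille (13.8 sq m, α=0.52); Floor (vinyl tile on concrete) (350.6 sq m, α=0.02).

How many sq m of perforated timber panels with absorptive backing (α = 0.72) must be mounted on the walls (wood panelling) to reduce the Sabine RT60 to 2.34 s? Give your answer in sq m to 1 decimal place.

Summing Sᵢαᵢ: 17.530 + 0.476 + 58.630 + 7.176 + 7.012 → A₁ = 90.824 sabins.
V = 2629.125 m³. Target absorption A₂ = 0.161 × 2629.125 / 2.34 = 180.893 sabins.
Absorption to add: 180.893 − 90.824 = 90.069 sabins.
Net gain per sq m: Δα = 0.72 − 0.10 = 0.62.
Area = ΔA/Δα = 90.069/0.62 = 145.3 sq m.

145.3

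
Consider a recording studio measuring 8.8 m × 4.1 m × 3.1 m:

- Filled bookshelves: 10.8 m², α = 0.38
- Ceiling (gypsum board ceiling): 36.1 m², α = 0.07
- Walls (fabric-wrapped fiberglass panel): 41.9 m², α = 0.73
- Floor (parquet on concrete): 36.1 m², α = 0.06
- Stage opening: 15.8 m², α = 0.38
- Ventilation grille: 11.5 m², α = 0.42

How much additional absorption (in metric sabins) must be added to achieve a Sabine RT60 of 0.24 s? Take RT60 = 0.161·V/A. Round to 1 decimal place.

A₁ = Σ Sᵢαᵢ = 10.8*0.38 + 36.1*0.07 + 41.9*0.73 + 36.1*0.06 + 15.8*0.38 + 11.5*0.42 = 50.218 sabins.
For T = 0.24 s, need A₂ = 0.161·V/T = 0.161·111.848/0.24 = 75.031 sabins.
Shortfall: 75.031 − 50.218 = 24.8 sabins.

24.8 sabins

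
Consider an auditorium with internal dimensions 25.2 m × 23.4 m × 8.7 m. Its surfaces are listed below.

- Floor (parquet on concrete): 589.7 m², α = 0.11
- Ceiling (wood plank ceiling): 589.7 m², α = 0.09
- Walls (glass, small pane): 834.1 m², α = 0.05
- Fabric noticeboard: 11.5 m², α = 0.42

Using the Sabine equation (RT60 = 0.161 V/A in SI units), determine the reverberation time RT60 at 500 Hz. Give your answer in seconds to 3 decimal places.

Total absorption A = 589.7*0.11 + 589.7*0.09 + 834.1*0.05 + 11.5*0.42
  = 64.867 + 53.073 + 41.705 + 4.830 = 164.475 m² sabins.
Room volume: 5130.216 m³.
RT60 = 0.161 · V / A = 0.161 × 5130.216 / 164.475 = 5.022 s.

5.022 s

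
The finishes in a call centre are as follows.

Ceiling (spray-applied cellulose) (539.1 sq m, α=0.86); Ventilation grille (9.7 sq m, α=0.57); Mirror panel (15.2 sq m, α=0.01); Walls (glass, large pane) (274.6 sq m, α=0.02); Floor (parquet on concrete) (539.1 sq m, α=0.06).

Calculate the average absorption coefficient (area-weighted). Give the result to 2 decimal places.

0.37

S = Σ Sᵢ = 539.1 + 9.7 + 15.2 + 274.6 + 539.1 = 1377.7 sq m.
Weighted sum Σ Sα = 507.145.
ᾱ = A/S = 0.37.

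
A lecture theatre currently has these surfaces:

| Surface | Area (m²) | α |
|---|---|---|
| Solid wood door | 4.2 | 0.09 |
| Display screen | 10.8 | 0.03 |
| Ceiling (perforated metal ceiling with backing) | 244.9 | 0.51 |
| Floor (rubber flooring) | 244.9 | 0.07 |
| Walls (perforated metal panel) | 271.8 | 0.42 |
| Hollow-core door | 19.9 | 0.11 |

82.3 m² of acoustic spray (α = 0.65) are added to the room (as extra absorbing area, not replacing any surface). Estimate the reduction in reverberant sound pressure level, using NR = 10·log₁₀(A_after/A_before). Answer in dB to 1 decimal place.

0.8 dB

Summing Sᵢαᵢ: 0.378 + 0.324 + 124.899 + 17.143 + 114.156 + 2.189 → A_before = 259.089 sabins.
Added absorption = 82.3 × 0.65 = 53.495 sabins.
New total A_after = 312.584 sabins.
NR = 10·log₁₀(312.584/259.089) = 0.8 dB.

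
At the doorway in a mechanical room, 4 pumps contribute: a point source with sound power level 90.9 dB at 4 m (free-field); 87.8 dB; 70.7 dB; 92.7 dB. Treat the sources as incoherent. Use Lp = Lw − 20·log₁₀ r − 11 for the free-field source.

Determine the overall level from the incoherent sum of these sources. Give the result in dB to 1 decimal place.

93.9 dB

Source at 4 m: Lp = 90.9 − 20·log₁₀(4) − 11 = 67.9 dB.
Converting to relative power and adding: 10^(67.9/10) + 10^(87.8/10) + 10^(70.7/10) + 10^(92.7/10) = 2.483e+09.
Combined level = 10 log₁₀(2.483e+09) = 93.9 dB.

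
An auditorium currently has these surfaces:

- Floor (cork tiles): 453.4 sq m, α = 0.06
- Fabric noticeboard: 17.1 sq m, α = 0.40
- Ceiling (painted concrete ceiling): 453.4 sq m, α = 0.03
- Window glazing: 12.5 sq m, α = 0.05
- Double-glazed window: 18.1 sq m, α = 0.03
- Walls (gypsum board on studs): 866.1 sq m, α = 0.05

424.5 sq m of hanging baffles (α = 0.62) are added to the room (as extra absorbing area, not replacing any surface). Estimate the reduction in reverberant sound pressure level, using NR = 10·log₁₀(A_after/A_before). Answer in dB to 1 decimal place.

5.9 dB

A_before = Σ Sᵢαᵢ = 453.4*0.06 + 17.1*0.40 + 453.4*0.03 + 12.5*0.05 + 18.1*0.03 + 866.1*0.05 = 92.119 sabins.
Added absorption = 424.5 × 0.62 = 263.190 sabins.
New total A_after = 355.309 sabins.
Reduction = 10 log₁₀(A_after/A_before) = 10 log₁₀(3.8571) = 5.9 dB.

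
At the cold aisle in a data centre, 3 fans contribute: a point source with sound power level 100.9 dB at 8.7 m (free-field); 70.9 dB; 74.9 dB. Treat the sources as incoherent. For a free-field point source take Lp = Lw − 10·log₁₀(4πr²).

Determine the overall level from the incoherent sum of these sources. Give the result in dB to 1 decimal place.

Source at 8.7 m: Lp = 100.9 − 10·log₁₀(4π·8.7²) = 100.9 − 10·log₁₀(951.149) = 71.1 dB.
Σ 10^(Lᵢ/10) = 5.609e+07.
Combined level = 10 log₁₀(5.609e+07) = 77.5 dB.

77.5 dB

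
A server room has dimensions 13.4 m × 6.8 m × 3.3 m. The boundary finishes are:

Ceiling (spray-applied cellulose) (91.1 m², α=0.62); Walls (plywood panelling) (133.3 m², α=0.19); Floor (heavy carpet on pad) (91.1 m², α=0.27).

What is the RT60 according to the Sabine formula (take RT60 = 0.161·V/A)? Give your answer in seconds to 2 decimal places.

0.45 seconds

Summing Sᵢαᵢ: 56.482 + 25.327 + 24.597 → A = 106.406 sabins.
Volume V = 13.4 × 6.8 × 3.3 = 300.696 m³.
Sabine: RT60 = 0.161 × 300.696 / 106.406 = 0.45 s.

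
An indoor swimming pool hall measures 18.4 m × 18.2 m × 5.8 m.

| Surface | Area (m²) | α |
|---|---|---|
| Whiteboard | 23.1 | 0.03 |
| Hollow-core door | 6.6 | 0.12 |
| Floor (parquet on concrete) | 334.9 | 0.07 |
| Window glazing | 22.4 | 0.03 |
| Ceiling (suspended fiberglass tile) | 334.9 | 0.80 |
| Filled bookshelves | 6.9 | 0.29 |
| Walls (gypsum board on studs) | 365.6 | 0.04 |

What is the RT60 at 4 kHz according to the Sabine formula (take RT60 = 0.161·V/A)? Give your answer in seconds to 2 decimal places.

Total absorption A = 23.1×0.03 + 6.6×0.12 + 334.9×0.07 + 22.4×0.03 + 334.9×0.80 + 6.9×0.29 + 365.6×0.04
  = 0.693 + 0.792 + 23.443 + 0.672 + 267.920 + 2.001 + 14.624 = 310.145 m² sabins.
Volume V = 18.4 × 18.2 × 5.8 = 1942.304 m³.
Sabine: RT60 = 0.161 × 1942.304 / 310.145 = 1.01 s.

1.01 s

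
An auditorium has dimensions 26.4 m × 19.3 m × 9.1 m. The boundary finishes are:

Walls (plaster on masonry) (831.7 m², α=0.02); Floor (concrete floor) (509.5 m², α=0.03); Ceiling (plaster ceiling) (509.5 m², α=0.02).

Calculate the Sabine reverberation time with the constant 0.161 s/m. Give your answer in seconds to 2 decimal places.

17.73 s

Equivalent absorption area: A = 831.7×0.02 + 509.5×0.03 + 509.5×0.02 = 42.109 m².
V = 26.4·19.3·9.1 = 4636.632 m³.
Sabine: RT60 = 0.161 × 4636.632 / 42.109 = 17.73 s.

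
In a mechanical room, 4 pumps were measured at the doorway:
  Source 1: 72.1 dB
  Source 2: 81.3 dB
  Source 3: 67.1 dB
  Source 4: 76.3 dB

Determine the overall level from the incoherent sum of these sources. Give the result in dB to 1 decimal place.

Σ 10^(Lᵢ/10) = 1.989e+08.
Combined level = 10 log₁₀(1.989e+08) = 83.0 dB.

83.0 dB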